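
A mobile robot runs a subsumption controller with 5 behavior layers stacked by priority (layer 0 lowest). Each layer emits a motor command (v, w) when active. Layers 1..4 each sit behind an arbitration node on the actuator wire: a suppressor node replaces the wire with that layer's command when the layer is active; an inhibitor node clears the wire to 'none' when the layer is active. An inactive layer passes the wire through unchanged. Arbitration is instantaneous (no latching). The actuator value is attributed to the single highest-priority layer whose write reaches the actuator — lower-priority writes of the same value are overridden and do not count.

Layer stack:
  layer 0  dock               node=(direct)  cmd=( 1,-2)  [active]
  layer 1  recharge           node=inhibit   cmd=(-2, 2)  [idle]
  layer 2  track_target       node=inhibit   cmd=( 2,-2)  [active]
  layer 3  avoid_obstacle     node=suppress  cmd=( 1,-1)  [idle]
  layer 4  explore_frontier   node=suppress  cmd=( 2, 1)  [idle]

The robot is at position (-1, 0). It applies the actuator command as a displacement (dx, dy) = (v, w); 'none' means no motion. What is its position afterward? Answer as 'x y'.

-1 0

layer 0 (dock) active — direct: (1, -2)
layer 1 (recharge) idle — unchanged: (1, -2)
layer 2 (track_target) active — inhibits: none
layer 3 (avoid_obstacle) idle — unchanged: none
layer 4 (explore_frontier) idle — unchanged: none
→ actuator none
position: (-1, 0) + none = (-1, 0)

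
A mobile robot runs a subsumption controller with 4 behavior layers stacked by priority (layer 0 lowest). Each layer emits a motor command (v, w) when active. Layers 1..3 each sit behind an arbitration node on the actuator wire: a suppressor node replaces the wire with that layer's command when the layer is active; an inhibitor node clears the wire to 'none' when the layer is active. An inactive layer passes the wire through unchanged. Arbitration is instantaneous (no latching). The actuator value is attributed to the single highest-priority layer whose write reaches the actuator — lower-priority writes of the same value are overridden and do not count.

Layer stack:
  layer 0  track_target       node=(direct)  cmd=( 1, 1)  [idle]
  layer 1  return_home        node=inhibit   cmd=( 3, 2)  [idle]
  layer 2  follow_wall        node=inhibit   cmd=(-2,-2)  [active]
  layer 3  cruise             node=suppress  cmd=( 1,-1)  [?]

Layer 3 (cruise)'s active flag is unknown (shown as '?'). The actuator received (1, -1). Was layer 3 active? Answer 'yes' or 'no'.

If layer 3 is active=yes:
  actuator would be (1, -1)
If layer 3 is active=no:
  actuator would be none
Observed (1, -1), so layer 3 was active.

yes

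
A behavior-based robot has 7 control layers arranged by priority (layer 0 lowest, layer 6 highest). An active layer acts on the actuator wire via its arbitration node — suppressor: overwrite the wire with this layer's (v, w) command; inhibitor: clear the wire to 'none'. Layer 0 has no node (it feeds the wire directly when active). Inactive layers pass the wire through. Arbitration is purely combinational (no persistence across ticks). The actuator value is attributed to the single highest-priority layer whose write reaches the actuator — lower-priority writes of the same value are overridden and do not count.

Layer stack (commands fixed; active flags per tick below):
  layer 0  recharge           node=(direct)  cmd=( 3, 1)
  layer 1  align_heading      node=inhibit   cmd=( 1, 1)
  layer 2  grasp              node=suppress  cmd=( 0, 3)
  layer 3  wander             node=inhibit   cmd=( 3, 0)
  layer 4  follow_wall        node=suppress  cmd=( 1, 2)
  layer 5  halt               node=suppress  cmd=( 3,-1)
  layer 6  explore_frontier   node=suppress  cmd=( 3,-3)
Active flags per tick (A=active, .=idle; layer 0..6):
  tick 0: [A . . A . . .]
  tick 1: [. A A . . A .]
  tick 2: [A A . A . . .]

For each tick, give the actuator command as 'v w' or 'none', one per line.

none
3 -1
none

tick 0:
  [0] recharge on; wire := (3, 1)
  [1] align_heading off; pass (3, 1)
  [2] grasp off; pass (3, 1)
  [3] wander on (inhibit); wire := none
  [4] follow_wall off; pass none
  [5] halt off; pass none
  [6] explore_frontier off; pass none
  output none
tick 1:
  [0] recharge off; wire := none
  [1] align_heading on (inhibit); wire := none
  [2] grasp on (suppress); wire := (0, 3)
  [3] wander off; pass (0, 3)
  [4] follow_wall off; pass (0, 3)
  [5] halt on (suppress); wire := (3, -1)
  [6] explore_frontier off; pass (3, -1)
  output (3, -1)
tick 2:
  [0] recharge on; wire := (3, 1)
  [1] align_heading on (inhibit); wire := none
  [2] grasp off; pass none
  [3] wander on (inhibit); wire := none
  [4] follow_wall off; pass none
  [5] halt off; pass none
  [6] explore_frontier off; pass none
  output none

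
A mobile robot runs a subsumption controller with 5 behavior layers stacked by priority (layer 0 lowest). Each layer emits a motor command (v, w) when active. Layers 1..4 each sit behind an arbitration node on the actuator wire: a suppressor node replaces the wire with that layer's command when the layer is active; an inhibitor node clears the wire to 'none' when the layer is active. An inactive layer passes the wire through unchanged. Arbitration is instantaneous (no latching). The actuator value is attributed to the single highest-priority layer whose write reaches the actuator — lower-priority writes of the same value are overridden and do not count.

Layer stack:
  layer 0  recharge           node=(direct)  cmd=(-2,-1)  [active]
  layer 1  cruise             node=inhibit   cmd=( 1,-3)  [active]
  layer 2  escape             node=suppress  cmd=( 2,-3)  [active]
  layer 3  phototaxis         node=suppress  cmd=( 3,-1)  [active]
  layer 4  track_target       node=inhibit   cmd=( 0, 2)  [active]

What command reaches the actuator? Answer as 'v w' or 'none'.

none

[0] recharge on; wire := (-2, -1)
[1] cruise on (inhibit); wire := none
[2] escape on (suppress); wire := (2, -3)
[3] phototaxis on (suppress); wire := (3, -1)
[4] track_target on (inhibit); wire := none
output none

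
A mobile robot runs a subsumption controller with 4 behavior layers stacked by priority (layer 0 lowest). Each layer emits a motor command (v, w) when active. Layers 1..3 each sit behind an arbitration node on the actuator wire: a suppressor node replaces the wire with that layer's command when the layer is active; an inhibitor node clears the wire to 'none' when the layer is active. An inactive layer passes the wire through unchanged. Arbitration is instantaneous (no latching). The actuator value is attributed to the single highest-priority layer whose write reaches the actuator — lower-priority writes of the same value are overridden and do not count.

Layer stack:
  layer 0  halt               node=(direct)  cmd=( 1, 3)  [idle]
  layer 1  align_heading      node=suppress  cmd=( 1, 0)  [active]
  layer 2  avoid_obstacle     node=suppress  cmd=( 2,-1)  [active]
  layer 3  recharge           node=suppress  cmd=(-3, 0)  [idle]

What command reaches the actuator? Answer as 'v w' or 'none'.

2 -1

[0] halt off; wire := none
[1] align_heading on (suppress); wire := (1, 0)
[2] avoid_obstacle on (suppress); wire := (2, -1)
[3] recharge off; pass (2, -1)
output (2, -1)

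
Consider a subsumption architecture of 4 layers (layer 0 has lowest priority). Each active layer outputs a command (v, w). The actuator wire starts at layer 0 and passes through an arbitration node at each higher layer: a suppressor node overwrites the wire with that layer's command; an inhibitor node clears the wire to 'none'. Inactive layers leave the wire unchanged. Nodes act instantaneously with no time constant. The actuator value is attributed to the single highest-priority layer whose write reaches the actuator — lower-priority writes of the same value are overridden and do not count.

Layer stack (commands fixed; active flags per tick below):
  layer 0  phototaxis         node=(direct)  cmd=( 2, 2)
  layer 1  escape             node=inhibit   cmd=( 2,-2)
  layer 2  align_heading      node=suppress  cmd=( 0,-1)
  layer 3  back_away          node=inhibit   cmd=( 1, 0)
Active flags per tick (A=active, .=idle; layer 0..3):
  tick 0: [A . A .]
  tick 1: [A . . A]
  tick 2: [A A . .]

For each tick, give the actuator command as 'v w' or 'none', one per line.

0 -1
none
none

tick 0:
  L0 phototaxis: active, feeds wire = (2, 2)
  L1 escape: idle → wire stays (2, 2)
  L2 align_heading: active, suppressor → wire = (0, -1)
  L3 back_away: idle → wire stays (0, -1)
  actuator = (0, -1)
tick 1:
  L0 phototaxis: active, feeds wire = (2, 2)
  L1 escape: idle → wire stays (2, 2)
  L2 align_heading: idle → wire stays (2, 2)
  L3 back_away: active, inhibitor → wire = none
  actuator = none
tick 2:
  L0 phototaxis: active, feeds wire = (2, 2)
  L1 escape: active, inhibitor → wire = none
  L2 align_heading: idle → wire stays none
  L3 back_away: idle → wire stays none
  actuator = none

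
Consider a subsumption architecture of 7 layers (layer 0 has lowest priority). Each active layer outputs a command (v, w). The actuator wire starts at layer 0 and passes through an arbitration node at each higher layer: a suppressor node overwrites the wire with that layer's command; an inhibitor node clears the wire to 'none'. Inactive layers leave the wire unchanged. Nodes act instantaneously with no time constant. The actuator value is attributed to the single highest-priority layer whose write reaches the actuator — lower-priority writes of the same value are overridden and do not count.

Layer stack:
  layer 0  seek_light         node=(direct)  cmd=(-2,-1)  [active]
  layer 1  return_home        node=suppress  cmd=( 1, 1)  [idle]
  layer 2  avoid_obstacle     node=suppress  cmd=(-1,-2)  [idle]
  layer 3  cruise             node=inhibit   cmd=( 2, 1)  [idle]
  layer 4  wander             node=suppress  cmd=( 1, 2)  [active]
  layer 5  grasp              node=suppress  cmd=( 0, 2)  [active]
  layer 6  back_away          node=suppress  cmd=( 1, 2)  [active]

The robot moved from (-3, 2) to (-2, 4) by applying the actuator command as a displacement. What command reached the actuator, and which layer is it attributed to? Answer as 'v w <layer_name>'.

1 2 back_away

displacement = (-2, 4) − (-3, 2) = (1, 2)
L0 seek_light: active, feeds wire = (-2, -1)
L1 return_home: idle → wire stays (-2, -1)
L2 avoid_obstacle: idle → wire stays (-2, -1)
L3 cruise: idle → wire stays (-2, -1)
L4 wander: active, suppressor → wire = (1, 2)
L5 grasp: active, suppressor → wire = (0, 2)
L6 back_away: active, suppressor → wire = (1, 2)
actuator = (1, 2) — from layer 6 (back_away)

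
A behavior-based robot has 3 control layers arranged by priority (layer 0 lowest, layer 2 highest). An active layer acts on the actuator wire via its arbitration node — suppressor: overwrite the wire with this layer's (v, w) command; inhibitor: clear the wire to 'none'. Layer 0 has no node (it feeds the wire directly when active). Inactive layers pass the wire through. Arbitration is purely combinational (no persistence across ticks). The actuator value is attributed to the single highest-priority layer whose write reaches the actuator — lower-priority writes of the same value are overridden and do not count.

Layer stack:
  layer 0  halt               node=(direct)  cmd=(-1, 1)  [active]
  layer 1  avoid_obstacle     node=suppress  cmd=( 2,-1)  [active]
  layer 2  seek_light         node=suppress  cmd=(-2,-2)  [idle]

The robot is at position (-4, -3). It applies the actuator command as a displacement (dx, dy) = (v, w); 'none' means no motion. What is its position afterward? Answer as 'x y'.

layer 0 (halt) active — direct: (-1, 1)
layer 1 (avoid_obstacle) active — suppresses: (2, -1)
layer 2 (seek_light) idle — unchanged: (2, -1)
→ actuator (2, -1)
position: (-4, -3) + (2, -1) = (-2, -4)

-2 -4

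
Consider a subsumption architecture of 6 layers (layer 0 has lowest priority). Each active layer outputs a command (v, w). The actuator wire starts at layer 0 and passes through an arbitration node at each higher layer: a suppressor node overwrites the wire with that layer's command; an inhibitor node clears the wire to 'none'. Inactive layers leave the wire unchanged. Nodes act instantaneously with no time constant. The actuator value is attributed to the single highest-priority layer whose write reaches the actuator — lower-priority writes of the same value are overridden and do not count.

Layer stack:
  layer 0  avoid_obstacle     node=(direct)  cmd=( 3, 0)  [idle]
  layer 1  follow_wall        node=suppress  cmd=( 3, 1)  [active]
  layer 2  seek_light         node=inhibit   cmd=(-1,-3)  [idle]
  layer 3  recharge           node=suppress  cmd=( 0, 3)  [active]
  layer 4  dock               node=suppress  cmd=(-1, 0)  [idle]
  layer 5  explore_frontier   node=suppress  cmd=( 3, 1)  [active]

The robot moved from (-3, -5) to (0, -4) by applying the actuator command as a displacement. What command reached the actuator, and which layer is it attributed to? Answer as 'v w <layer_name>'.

3 1 explore_frontier

displacement = (0, -4) − (-3, -5) = (3, 1)
layer 0 (avoid_obstacle) idle — none
layer 1 (follow_wall) active — suppresses: (3, 1)
layer 2 (seek_light) idle — unchanged: (3, 1)
layer 3 (recharge) active — suppresses: (0, 3)
layer 4 (dock) idle — unchanged: (0, 3)
layer 5 (explore_frontier) active — suppresses: (3, 1)
→ actuator (3, 1) — from layer 5 (explore_frontier)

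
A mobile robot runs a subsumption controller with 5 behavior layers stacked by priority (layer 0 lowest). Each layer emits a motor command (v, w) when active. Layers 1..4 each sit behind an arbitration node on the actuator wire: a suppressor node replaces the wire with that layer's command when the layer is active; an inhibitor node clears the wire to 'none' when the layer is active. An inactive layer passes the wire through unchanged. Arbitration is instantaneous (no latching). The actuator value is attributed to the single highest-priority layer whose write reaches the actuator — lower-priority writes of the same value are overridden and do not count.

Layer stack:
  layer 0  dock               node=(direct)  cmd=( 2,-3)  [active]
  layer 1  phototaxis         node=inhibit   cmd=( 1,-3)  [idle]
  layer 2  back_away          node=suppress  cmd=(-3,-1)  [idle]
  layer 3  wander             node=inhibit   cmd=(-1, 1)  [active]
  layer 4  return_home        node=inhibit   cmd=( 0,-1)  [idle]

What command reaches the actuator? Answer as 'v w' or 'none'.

L0 dock: active, feeds wire = (2, -3)
L1 phototaxis: idle → wire stays (2, -3)
L2 back_away: idle → wire stays (2, -3)
L3 wander: active, inhibitor → wire = none
L4 return_home: idle → wire stays none
actuator = none

none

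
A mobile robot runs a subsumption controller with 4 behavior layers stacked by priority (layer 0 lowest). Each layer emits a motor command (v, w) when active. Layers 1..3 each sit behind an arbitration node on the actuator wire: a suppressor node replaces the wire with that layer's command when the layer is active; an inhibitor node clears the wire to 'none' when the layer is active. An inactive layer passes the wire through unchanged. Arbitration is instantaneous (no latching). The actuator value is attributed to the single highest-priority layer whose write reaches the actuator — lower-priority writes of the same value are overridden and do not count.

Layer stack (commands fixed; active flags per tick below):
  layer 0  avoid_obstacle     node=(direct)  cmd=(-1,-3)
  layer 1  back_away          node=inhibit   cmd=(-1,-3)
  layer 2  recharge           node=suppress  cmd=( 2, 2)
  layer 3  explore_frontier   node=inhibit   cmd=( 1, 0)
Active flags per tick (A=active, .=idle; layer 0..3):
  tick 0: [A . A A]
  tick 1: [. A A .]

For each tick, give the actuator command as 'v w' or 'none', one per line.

none
2 2

tick 0:
  L0 avoid_obstacle: active, feeds wire = (-1, -3)
  L1 back_away: idle → wire stays (-1, -3)
  L2 recharge: active, suppressor → wire = (2, 2)
  L3 explore_frontier: active, inhibitor → wire = none
  actuator = none
tick 1:
  L0 avoid_obstacle: idle → wire = none
  L1 back_away: active, inhibitor → wire = none
  L2 recharge: active, suppressor → wire = (2, 2)
  L3 explore_frontier: idle → wire stays (2, 2)
  actuator = (2, 2)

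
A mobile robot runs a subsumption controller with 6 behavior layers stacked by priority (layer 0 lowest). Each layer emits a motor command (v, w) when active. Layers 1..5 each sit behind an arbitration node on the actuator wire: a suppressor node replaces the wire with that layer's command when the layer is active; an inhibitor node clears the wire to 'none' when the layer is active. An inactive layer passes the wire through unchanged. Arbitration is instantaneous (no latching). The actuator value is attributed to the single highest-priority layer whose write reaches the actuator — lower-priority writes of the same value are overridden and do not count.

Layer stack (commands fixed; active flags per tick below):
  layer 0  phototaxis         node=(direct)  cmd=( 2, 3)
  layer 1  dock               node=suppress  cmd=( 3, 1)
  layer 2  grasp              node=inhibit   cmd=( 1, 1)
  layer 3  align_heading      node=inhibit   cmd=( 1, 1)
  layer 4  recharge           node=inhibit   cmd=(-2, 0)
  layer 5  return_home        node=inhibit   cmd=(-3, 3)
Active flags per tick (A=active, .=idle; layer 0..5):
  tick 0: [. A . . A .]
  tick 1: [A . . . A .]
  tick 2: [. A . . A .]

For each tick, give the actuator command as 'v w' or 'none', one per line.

none
none
none

tick 0:
  layer 0 (phototaxis) idle — none
  layer 1 (dock) active — suppresses: (3, 1)
  layer 2 (grasp) idle — unchanged: (3, 1)
  layer 3 (align_heading) idle — unchanged: (3, 1)
  layer 4 (recharge) active — inhibits: none
  layer 5 (return_home) idle — unchanged: none
  → actuator none
tick 1:
  layer 0 (phototaxis) active — direct: (2, 3)
  layer 1 (dock) idle — unchanged: (2, 3)
  layer 2 (grasp) idle — unchanged: (2, 3)
  layer 3 (align_heading) idle — unchanged: (2, 3)
  layer 4 (recharge) active — inhibits: none
  layer 5 (return_home) idle — unchanged: none
  → actuator none
tick 2:
  layer 0 (phototaxis) idle — none
  layer 1 (dock) active — suppresses: (3, 1)
  layer 2 (grasp) idle — unchanged: (3, 1)
  layer 3 (align_heading) idle — unchanged: (3, 1)
  layer 4 (recharge) active — inhibits: none
  layer 5 (return_home) idle — unchanged: none
  → actuator none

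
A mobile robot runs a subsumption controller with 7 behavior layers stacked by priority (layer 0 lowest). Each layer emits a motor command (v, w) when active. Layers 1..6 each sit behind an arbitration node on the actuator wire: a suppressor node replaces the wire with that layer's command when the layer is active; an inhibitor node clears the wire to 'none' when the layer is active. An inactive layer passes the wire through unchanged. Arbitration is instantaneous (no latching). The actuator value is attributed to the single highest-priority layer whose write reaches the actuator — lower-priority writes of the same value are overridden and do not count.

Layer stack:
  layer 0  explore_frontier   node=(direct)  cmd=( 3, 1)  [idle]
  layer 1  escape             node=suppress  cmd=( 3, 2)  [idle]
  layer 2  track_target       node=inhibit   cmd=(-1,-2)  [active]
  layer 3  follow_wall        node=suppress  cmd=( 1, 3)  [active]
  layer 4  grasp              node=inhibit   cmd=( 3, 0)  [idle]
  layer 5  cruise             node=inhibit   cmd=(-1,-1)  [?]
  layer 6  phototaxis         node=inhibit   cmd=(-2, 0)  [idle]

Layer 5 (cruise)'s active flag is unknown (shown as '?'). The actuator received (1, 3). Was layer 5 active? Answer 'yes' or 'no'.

If layer 5 is active=yes:
  actuator would be none
If layer 5 is active=no:
  actuator would be (1, 3)
Observed (1, 3), so layer 5 was idle.

no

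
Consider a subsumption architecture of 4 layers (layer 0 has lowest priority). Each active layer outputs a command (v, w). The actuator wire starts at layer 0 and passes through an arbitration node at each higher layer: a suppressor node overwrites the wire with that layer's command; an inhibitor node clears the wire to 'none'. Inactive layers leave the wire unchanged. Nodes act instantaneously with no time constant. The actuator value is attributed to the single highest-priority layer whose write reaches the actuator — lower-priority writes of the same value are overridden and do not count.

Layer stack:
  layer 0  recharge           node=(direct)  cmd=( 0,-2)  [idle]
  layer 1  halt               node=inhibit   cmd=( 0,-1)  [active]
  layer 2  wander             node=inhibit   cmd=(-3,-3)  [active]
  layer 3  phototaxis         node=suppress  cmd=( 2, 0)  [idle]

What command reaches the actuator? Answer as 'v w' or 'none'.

[0] recharge off; wire := none
[1] halt on (inhibit); wire := none
[2] wander on (inhibit); wire := none
[3] phototaxis off; pass none
output none

none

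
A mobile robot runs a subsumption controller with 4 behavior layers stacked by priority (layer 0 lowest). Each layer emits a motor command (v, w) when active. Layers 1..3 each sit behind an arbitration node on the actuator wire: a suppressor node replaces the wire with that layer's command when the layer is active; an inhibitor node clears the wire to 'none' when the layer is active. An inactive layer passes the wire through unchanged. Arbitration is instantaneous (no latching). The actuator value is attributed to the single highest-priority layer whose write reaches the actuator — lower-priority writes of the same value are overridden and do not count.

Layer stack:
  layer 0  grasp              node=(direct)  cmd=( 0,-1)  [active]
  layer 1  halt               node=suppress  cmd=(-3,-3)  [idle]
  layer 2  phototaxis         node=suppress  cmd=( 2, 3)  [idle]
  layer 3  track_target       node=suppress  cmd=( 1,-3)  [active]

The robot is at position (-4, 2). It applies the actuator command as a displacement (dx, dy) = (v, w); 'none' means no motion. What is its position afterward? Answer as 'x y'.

layer 0 (grasp) active — direct: (0, -1)
layer 1 (halt) idle — unchanged: (0, -1)
layer 2 (phototaxis) idle — unchanged: (0, -1)
layer 3 (track_target) active — suppresses: (1, -3)
→ actuator (1, -3)
position: (-4, 2) + (1, -3) = (-3, -1)

-3 -1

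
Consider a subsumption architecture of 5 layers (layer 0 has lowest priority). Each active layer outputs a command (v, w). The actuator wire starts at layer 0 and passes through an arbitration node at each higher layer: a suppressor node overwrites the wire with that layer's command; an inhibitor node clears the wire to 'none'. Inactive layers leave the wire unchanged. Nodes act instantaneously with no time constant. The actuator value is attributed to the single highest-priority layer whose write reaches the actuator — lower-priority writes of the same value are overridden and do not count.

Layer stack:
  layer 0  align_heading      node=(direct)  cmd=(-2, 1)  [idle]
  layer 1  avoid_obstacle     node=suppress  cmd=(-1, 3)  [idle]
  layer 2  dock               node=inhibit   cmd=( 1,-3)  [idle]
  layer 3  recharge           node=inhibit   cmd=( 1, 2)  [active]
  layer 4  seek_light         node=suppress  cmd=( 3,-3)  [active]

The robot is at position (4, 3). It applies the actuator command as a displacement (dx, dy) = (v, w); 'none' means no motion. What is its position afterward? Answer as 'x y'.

7 0

layer 0 (align_heading) idle — none
layer 1 (avoid_obstacle) idle — unchanged: none
layer 2 (dock) idle — unchanged: none
layer 3 (recharge) active — inhibits: none
layer 4 (seek_light) active — suppresses: (3, -3)
→ actuator (3, -3)
position: (4, 3) + (3, -3) = (7, 0)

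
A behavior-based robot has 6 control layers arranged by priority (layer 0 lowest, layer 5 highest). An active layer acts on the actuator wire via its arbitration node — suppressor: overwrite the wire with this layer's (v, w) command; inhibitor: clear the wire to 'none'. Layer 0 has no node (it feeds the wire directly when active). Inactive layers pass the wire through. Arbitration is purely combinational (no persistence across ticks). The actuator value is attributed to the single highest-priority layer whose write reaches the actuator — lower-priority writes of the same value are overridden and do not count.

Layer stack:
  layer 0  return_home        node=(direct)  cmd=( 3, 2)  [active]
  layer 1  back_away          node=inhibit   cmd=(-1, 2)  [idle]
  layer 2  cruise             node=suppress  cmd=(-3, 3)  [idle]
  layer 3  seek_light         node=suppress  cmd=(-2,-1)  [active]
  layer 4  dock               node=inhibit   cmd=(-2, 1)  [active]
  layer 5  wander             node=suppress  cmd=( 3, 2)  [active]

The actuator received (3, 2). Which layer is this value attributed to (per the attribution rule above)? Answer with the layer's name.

[0] return_home on; wire := (3, 2)
[1] back_away off; pass (3, 2)
[2] cruise off; pass (3, 2)
[3] seek_light on (suppress); wire := (-2, -1)
[4] dock on (inhibit); wire := none
[5] wander on (suppress); wire := (3, 2)
output (3, 2)
last writer: layer 5 = wander

wander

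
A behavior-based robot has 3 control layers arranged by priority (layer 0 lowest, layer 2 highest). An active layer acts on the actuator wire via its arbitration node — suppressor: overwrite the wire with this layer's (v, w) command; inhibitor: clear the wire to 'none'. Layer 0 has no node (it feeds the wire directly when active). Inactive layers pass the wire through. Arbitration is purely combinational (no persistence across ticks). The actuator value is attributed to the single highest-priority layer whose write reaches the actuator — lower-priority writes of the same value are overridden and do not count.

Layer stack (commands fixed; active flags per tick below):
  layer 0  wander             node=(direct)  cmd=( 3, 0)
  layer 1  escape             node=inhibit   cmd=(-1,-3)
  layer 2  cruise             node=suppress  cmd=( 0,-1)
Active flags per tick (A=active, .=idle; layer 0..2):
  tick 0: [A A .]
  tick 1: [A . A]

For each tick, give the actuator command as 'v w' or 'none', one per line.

none
0 -1

tick 0:
  L0 wander: active, feeds wire = (3, 0)
  L1 escape: active, inhibitor → wire = none
  L2 cruise: idle → wire stays none
  actuator = none
tick 1:
  L0 wander: active, feeds wire = (3, 0)
  L1 escape: idle → wire stays (3, 0)
  L2 cruise: active, suppressor → wire = (0, -1)
  actuator = (0, -1)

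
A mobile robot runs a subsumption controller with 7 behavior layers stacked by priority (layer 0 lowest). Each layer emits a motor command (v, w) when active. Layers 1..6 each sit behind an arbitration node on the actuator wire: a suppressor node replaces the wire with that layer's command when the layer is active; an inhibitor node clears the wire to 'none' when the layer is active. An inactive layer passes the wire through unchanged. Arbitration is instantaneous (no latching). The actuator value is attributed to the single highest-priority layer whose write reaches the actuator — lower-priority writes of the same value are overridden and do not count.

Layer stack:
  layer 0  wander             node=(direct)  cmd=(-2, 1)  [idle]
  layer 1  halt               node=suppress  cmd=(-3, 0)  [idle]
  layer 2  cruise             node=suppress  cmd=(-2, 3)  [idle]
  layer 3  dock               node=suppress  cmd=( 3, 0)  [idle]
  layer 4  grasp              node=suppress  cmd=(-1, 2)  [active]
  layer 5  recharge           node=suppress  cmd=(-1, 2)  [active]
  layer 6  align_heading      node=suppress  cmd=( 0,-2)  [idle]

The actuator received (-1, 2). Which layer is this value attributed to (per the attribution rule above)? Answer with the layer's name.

recharge

layer 0 (wander) idle — none
layer 1 (halt) idle — unchanged: none
layer 2 (cruise) idle — unchanged: none
layer 3 (dock) idle — unchanged: none
layer 4 (grasp) active — suppresses: (-1, 2)
layer 5 (recharge) active — suppresses: (-1, 2)
layer 6 (align_heading) idle — unchanged: (-1, 2)
→ actuator (-1, 2)
last writer: layer 5 = recharge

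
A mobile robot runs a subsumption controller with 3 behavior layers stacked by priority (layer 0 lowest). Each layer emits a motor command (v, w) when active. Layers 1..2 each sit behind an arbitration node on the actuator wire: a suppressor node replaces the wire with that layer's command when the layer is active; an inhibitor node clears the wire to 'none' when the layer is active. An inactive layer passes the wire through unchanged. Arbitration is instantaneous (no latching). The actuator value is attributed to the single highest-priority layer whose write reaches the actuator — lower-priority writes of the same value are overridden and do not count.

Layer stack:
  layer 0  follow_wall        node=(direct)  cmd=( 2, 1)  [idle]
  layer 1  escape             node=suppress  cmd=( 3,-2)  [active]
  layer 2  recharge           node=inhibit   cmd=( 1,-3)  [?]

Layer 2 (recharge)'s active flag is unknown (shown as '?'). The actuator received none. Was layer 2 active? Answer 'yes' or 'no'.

yes

If layer 2 is active=yes:
  actuator would be none
If layer 2 is active=no:
  actuator would be (3, -2)
Observed none, so layer 2 was active.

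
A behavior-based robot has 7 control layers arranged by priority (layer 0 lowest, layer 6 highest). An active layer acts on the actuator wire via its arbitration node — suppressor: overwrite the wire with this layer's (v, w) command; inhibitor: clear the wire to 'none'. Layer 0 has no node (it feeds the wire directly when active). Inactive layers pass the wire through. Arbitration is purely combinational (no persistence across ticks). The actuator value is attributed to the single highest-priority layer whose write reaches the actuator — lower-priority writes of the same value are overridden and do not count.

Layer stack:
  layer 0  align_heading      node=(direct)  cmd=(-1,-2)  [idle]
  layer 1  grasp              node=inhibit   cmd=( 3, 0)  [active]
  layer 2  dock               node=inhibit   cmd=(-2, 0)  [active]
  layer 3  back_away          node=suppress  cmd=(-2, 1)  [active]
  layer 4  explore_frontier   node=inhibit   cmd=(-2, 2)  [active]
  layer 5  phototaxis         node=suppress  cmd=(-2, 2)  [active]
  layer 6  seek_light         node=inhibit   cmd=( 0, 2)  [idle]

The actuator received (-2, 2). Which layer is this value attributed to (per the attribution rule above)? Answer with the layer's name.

[0] align_heading off; wire := none
[1] grasp on (inhibit); wire := none
[2] dock on (inhibit); wire := none
[3] back_away on (suppress); wire := (-2, 1)
[4] explore_frontier on (inhibit); wire := none
[5] phototaxis on (suppress); wire := (-2, 2)
[6] seek_light off; pass (-2, 2)
output (-2, 2)
last writer: layer 5 = phototaxis

phototaxis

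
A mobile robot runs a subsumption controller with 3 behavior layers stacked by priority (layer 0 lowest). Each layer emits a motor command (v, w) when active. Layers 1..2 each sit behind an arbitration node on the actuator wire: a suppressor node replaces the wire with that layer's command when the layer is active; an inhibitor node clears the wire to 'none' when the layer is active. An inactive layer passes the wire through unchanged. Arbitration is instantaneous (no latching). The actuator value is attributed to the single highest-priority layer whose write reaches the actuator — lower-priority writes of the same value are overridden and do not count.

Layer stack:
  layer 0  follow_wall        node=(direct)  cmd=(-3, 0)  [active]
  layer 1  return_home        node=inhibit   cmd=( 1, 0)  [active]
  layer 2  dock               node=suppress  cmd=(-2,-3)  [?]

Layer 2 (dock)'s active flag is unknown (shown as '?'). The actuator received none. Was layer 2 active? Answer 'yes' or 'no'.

If layer 2 is active=yes:
  actuator would be (-2, -3)
If layer 2 is active=no:
  actuator would be none
Observed none, so layer 2 was idle.

no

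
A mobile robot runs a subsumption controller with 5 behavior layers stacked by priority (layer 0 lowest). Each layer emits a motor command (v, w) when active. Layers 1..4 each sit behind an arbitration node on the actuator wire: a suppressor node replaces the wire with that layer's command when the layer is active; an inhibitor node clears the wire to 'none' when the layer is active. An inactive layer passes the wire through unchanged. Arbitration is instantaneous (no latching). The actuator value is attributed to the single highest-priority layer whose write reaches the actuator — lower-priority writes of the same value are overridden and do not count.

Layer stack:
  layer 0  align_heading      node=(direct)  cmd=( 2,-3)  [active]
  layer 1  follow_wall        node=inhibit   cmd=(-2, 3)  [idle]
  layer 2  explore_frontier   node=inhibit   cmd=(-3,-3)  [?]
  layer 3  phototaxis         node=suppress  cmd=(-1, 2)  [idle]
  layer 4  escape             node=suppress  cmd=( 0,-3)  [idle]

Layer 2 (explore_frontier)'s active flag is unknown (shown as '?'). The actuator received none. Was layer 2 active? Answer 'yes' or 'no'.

If layer 2 is active=yes:
  actuator would be none
If layer 2 is active=no:
  actuator would be (2, -3)
Observed none, so layer 2 was active.

yes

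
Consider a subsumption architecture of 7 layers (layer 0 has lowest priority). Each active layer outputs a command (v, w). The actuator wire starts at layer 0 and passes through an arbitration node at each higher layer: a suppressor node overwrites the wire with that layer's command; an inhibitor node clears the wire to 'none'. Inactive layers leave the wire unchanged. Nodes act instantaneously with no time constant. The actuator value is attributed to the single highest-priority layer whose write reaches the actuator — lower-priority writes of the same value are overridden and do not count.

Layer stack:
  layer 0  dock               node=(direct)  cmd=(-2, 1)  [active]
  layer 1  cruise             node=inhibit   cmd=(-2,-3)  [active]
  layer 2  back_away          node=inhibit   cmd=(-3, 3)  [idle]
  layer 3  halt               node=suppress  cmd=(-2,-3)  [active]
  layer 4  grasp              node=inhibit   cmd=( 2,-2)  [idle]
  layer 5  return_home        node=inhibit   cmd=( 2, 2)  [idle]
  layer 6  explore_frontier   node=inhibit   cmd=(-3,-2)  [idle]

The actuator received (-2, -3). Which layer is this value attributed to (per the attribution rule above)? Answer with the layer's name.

halt

layer 0 (dock) active — direct: (-2, 1)
layer 1 (cruise) active — inhibits: none
layer 2 (back_away) idle — unchanged: none
layer 3 (halt) active — suppresses: (-2, -3)
layer 4 (grasp) idle — unchanged: (-2, -3)
layer 5 (return_home) idle — unchanged: (-2, -3)
layer 6 (explore_frontier) idle — unchanged: (-2, -3)
→ actuator (-2, -3)
last writer: layer 3 = halt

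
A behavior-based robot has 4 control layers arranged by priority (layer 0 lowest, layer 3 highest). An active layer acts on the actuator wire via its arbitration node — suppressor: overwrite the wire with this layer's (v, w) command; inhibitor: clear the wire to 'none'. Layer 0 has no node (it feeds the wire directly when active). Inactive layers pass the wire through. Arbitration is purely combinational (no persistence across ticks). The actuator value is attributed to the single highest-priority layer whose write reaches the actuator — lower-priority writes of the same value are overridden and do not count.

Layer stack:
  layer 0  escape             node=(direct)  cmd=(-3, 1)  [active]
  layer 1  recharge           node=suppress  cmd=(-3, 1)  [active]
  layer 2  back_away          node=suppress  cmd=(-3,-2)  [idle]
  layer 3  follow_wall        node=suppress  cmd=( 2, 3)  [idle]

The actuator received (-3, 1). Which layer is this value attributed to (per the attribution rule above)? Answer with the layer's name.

recharge

layer 0 (escape) active — direct: (-3, 1)
layer 1 (recharge) active — suppresses: (-3, 1)
layer 2 (back_away) idle — unchanged: (-3, 1)
layer 3 (follow_wall) idle — unchanged: (-3, 1)
→ actuator (-3, 1)
last writer: layer 1 = recharge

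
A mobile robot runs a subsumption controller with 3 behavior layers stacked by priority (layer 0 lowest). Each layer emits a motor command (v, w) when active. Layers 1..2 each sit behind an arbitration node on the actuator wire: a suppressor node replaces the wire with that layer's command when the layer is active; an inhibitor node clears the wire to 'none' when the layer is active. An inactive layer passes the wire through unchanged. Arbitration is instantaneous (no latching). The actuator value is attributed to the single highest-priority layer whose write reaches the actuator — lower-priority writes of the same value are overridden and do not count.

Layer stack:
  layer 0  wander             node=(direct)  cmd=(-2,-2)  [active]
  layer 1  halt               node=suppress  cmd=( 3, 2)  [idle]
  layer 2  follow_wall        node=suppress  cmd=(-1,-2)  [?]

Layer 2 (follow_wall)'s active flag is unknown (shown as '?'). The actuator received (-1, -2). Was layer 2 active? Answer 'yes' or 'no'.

If layer 2 is active=yes:
  actuator would be (-1, -2)
If layer 2 is active=no:
  actuator would be (-2, -2)
Observed (-1, -2), so layer 2 was active.

yes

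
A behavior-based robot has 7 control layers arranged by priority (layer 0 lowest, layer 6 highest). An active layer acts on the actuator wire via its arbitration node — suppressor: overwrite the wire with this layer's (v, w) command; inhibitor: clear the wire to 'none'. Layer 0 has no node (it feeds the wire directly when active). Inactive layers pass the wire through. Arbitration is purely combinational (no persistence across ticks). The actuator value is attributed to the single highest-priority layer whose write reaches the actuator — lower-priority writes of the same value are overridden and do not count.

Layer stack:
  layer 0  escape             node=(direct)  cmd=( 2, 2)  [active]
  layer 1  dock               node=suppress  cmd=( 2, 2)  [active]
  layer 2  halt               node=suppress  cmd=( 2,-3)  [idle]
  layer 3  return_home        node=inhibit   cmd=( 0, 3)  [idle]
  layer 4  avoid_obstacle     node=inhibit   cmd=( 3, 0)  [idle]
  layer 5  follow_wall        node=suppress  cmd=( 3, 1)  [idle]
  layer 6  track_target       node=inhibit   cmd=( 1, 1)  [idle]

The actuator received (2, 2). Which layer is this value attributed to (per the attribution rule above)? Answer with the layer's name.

L0 escape: active, feeds wire = (2, 2)
L1 dock: active, suppressor → wire = (2, 2)
L2 halt: idle → wire stays (2, 2)
L3 return_home: idle → wire stays (2, 2)
L4 avoid_obstacle: idle → wire stays (2, 2)
L5 follow_wall: idle → wire stays (2, 2)
L6 track_target: idle → wire stays (2, 2)
actuator = (2, 2)
last writer: layer 1 = dock

dock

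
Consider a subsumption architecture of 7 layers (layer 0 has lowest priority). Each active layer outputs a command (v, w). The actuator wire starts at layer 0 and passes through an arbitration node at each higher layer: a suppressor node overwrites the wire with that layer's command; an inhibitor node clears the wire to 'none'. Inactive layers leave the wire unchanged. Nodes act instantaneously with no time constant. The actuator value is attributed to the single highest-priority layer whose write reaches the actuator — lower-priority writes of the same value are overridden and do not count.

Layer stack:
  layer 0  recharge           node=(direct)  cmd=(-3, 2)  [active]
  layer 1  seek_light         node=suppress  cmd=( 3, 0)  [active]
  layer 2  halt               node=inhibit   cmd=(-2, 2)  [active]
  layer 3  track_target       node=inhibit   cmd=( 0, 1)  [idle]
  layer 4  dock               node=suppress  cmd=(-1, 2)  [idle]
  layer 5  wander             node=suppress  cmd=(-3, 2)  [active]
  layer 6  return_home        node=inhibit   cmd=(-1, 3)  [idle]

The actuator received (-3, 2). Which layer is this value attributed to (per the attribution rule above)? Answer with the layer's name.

wander

[0] recharge on; wire := (-3, 2)
[1] seek_light on (suppress); wire := (3, 0)
[2] halt on (inhibit); wire := none
[3] track_target off; pass none
[4] dock off; pass none
[5] wander on (suppress); wire := (-3, 2)
[6] return_home off; pass (-3, 2)
output (-3, 2)
last writer: layer 5 = wander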